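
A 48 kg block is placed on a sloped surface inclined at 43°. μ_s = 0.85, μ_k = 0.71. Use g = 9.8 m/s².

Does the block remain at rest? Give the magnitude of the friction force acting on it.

N = m g cos θ = 344 N.
Down-slope weight component: m g sin θ = 321 N.
μ_s N = 292 N.
321 > 292 N, so it slides; kinetic friction f = μ_k N = 0.71×344 = 244 N.

f ≈ 244 N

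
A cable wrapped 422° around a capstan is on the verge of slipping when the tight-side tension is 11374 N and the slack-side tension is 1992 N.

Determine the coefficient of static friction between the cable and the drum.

μ ≈ 0.237

T₂/T₁ = e^{μβ} → μ = ln(T₂/T₁)/β.
β = 422° = 7.365 rad.
μ = ln(11374/1992)/7.365 = ln(5.71)/7.365 = 0.237.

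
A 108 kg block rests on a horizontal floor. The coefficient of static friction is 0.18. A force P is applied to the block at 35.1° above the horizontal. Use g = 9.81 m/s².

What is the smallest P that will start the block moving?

N = m g − P sin α (the pull lifts the block).
At impending slip, P cos α = μ_s N = μ_s (m g − P sin α).
Solving: P (cos α + μ_s sin α) = μ_s m g → P = 0.18×1060/(cos 35.1° + 0.18 sin 35.1°) = 191/0.9217 = 207 N.

P ≈ 207 N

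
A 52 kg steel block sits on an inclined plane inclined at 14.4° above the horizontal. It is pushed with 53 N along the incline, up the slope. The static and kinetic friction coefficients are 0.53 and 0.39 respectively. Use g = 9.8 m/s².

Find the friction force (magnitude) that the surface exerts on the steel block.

The normal reaction is N = m g cos θ = 493.6 N.
For equilibrium along the incline the friction force must supply f = m g sin θ − P = 126.7 − 53 = 73.73 N (positive meaning up-slope).
Maximum static friction available: μ_s N = 0.53 × 493.6 = 261.6 N.
Since |73.73| ≤ 261.6 N, no slip — friction simply equals what equilibrium demands.

f ≈ 73.7 N (up the incline)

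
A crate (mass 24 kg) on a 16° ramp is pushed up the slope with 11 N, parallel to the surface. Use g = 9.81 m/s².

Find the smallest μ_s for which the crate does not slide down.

μ_s,min ≈ 0.238

N = m g cos θ = 226.3 N.
Friction must make up the shortfall along the incline: f = m g sin θ − P = 64.9 − 11 = 53.9 N.
At the threshold f = μ_s N, so μ_s,min = 53.9/226.3 = 0.238.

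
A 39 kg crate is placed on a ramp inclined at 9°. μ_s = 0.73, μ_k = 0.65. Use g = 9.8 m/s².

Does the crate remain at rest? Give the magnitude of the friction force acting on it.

N = m g cos θ = 377 N.
Down-slope weight component: m g sin θ = 59.8 N.
μ_s N = 276 N.
59.8 ≤ 276 N, so it stays put; friction = 59.8 N.

f ≈ 59.8 N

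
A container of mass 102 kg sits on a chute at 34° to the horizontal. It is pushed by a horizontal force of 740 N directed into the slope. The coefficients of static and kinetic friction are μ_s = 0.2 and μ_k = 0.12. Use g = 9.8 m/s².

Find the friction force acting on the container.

Resolve perpendicular to the incline: N = m g cos θ + P sin θ = 102×9.8×cos 34° + 740×sin 34° = 1243 N.
Along the incline, the net driving force (taking up-slope positive) is P cos θ − m g sin θ = 613.5 − 559 = 54.52 N, so equilibrium requires friction f = -54.52 N (down-slope).
The limit of static friction is μ_s N = 248.5 N.
|f_req| = 54.52 ≤ 248.5 N → the container is in equilibrium; friction equals the required value.

f ≈ 54.5 N (down the incline)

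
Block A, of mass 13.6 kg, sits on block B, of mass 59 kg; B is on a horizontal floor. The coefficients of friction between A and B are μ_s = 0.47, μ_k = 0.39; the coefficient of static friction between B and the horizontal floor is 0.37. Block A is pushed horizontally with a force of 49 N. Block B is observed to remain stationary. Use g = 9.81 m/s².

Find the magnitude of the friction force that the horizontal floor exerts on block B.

f ≈ 49 N

Normal force at the A–B interface: N₁ = m_A g = 133.4 N.
So the A–B interface can sustain at most μ_s N₁ = 62.71 N of static friction.
Since P = 49 N ≤ 62.71 N, A does not slip on B; friction on A equals P = 49 N.
By Newton's third law B feels 49 N forward from A. With B stationary, the floor's static friction on B balances it: f₂ = 49 N (well within μ_s(m_A+m_B)g = 263.5 N).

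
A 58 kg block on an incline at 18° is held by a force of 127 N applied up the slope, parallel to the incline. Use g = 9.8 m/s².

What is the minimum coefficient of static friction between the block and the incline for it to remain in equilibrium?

μ_s,min ≈ 0.09

N = m g cos θ = 540.6 N.
Friction must make up the shortfall along the incline: f = m g sin θ − P = 175.6 − 127 = 48.65 N.
At the threshold f = μ_s N, so μ_s,min = 48.65/540.6 = 0.09.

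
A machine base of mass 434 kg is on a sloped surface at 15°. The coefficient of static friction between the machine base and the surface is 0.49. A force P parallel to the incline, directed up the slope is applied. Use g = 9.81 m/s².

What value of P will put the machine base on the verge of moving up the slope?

At impending motion up the slope, friction acts down-slope at its limit: f = μ_s N.
P is parallel to the surface, so N = m g cos θ = 4110 N.
Along the incline: P = m g sin θ + μ_s N = 1100 + 0.49×4110 = 3120 N.

P ≈ 3120 N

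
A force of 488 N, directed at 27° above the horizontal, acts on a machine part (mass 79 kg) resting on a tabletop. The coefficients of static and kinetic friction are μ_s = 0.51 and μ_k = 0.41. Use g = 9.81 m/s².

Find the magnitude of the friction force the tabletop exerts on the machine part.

f ≈ 227 N

Vertical equilibrium gives N = m g − P sin α = 553.4 N.
Horizontally, friction must balance P cos α = 434.8 N.
μ_s N = 0.51 × 553.4 = 282.3 N.
The required friction exceeds μ_s N, so the machine part moves and f = μ_k N = 227 N.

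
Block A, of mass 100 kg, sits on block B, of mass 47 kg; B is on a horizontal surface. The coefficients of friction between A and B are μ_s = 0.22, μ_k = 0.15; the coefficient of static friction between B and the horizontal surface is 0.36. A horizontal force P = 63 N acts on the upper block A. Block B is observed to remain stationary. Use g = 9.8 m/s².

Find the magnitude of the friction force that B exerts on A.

f ≈ 63 N

Between the blocks, N₁ = m_A g = 980 N.
So the A–B interface can sustain at most μ_s N₁ = 215.6 N of static friction.
Since P = 63 N ≤ 215.6 N, A does not slip on B; friction on A equals P = 63 N.
By Newton's third law B feels 63 N forward from A. With B stationary, the floor's static friction on B balances it: f₂ = 63 N (well within μ_s(m_A+m_B)g = 518.6 N).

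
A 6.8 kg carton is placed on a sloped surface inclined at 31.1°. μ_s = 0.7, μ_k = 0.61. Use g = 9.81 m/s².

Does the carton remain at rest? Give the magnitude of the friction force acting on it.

f ≈ 34.5 N

N = m g cos θ = 57.1 N.
Down-slope weight component: m g sin θ = 34.5 N.
μ_s N = 40 N.
34.5 ≤ 40 N, so it stays put; friction = 34.5 N.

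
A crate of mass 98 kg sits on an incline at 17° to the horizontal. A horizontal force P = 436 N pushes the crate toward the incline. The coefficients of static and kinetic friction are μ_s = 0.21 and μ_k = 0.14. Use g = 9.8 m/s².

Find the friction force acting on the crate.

Normal direction: N = m g cos θ + P sin θ = 1046 N.
Parallel to the incline: P cos θ − m g sin θ = 416.9 − 280.8 = 136.2 N; the friction needed to balance this is 136.2 N acting down the slope.
Maximum static friction: μ_s N = 0.21 × 1046 = 219.6 N.
|f_req| = 136.2 ≤ 219.6 N → the crate is in equilibrium; friction equals the required value.

f ≈ 136 N (down the incline)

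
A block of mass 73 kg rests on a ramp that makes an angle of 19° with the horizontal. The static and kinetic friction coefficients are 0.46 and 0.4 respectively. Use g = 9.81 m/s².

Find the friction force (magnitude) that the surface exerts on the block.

f ≈ 233 N (up the incline)

Perpendicular to the surface, N = m g cos θ = 73·9.81·cos 19° = 677.1 N.
For equilibrium along the incline, friction must balance the weight component: f = m g sin θ = 233.1 N up the slope.
Maximum static friction available: μ_s N = 0.46 × 677.1 = 311.5 N.
Since |233.1| ≤ 311.5 N, the block remains in static equilibrium and friction takes exactly the required value.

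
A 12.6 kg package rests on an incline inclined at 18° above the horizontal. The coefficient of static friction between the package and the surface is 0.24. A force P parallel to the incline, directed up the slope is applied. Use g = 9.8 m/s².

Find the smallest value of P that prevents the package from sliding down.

P_min ≈ 9.97 N

The package tends to slide down (tan θ > μ_s), so at the point of impending slip friction acts up-slope at its limit: f = μ_s N.
P is parallel to the surface, so N = m g cos θ = 117 N.
Along the incline: P + μ_s N = m g sin θ, so P = 38.2 − 0.24×117 = 9.97 N.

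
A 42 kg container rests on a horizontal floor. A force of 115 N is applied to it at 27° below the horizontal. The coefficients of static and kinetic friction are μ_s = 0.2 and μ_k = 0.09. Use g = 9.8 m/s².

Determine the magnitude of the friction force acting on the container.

f ≈ 41.7 N

Vertical equilibrium gives N = m g + P sin α = 463.8 N.
The horizontal driving force is P cos α = 102.5 N, so equilibrium needs friction f = 102.5 N.
The static-friction limit is μ_s N = 92.76 N.
The required friction exceeds μ_s N, so the container moves and f = μ_k N = 41.7 N.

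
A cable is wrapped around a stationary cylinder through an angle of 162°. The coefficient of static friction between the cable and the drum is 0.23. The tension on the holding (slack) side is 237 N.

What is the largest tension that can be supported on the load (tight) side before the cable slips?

At impending slip the capstan equation gives T₂/T₁ = e^{μβ} with β in radians.
β = 162° × π/180 = 2.827 rad.
e^{μβ} = e^{0.23×2.827} = 1.916.
T₂ = T₁ · e^{μβ} = 237 × 1.916 = 454 N.

T_max ≈ 454 N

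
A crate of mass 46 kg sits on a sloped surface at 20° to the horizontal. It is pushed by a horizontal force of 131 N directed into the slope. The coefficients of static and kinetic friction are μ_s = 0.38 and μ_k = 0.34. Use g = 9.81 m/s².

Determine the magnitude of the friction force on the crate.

f ≈ 31.2 N (up the incline)

Resolve perpendicular to the incline: N = m g cos θ + P sin θ = 46×9.81×cos 20° + 131×sin 20° = 468.9 N.
Parallel to the incline: P cos θ − m g sin θ = 123.1 − 154.3 = -31.24 N; the friction needed to balance this is 31.24 N acting up the slope.
Maximum static friction: μ_s N = 0.38 × 468.9 = 178.2 N.
Since 31.24 N is within the 178.2 N limit, the crate stays put and friction is exactly 31.2 N.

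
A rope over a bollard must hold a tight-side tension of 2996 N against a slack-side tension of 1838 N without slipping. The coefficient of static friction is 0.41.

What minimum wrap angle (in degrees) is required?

β_min ≈ 68.3°

T₂/T₁ = e^{μβ} → β = ln(T₂/T₁)/μ.
β = ln(2996/1838)/0.41 = 0.4886/0.41 = 1.192 rad.
In degrees: β = 1.192 × 180/π = 68.3°.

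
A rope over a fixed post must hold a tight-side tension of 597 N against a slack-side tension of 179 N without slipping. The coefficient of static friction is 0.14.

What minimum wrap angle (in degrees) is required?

β_min ≈ 493°

T₂/T₁ = e^{μβ} → β = ln(T₂/T₁)/μ.
β = ln(597/179)/0.14 = 1.205/0.14 = 8.604 rad.
In degrees: β = 8.604 × 180/π = 493°.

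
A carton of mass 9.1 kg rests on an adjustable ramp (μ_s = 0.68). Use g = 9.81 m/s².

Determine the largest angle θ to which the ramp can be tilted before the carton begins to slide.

At the slip threshold, m g sin θ = μ_s · m g cos θ, so tan θ = μ_s.
θ_max = arctan(0.68) = 34.2°.

θ_max ≈ 34.2°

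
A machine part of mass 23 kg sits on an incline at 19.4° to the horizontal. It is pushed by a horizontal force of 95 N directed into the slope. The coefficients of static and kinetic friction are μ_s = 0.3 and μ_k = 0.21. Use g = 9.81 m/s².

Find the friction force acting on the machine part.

The horizontal push has a component P sin θ into the surface, so N = m g cos θ + P sin θ = 212.8 + 31.56 = 244.4 N.
Along the incline, the net driving force (taking up-slope positive) is P cos θ − m g sin θ = 89.61 − 74.95 = 14.66 N, so equilibrium requires friction f = -14.66 N (down-slope).
Maximum static friction: μ_s N = 0.3 × 244.4 = 73.31 N.
Since 14.66 N is within the 73.31 N limit, the machine part stays put and friction is exactly 14.7 N.

f ≈ 14.7 N (down the incline)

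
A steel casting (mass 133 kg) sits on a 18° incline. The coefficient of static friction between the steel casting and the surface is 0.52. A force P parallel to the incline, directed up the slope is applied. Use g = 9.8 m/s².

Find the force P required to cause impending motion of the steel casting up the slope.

At impending motion up the slope, friction acts down-slope at its limit: f = μ_s N.
P is parallel to the surface, so N = m g cos θ = 1240 N.
Along the incline: P = m g sin θ + μ_s N = 403 + 0.52×1240 = 1050 N.

P ≈ 1050 N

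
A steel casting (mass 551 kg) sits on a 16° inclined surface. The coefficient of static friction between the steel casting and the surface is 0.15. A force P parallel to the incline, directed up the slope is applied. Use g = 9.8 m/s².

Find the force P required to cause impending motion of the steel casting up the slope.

P ≈ 2270 N

At impending motion up the slope, friction acts down-slope at its limit: f = μ_s N.
P is parallel to the surface, so N = m g cos θ = 5190 N.
Along the incline: P = m g sin θ + μ_s N = 1490 + 0.15×5190 = 2270 N.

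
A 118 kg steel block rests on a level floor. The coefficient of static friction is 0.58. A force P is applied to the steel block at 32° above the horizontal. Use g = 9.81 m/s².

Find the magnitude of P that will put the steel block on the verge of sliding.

N = m g − P sin α (the pull lifts the steel block).
At impending slip, P cos α = μ_s N = μ_s (m g − P sin α).
Solving: P (cos α + μ_s sin α) = μ_s m g → P = 0.58×1160/(cos 32° + 0.58 sin 32°) = 671/1.155 = 581 N.

P ≈ 581 N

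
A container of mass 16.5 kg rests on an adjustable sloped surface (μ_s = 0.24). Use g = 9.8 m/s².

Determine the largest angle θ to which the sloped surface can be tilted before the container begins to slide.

At the slip threshold, m g sin θ = μ_s · m g cos θ, so tan θ = μ_s.
θ_max = arctan(0.24) = 13.5°.

θ_max ≈ 13.5°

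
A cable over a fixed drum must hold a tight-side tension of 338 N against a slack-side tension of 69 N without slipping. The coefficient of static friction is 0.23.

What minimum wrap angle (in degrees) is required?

β_min ≈ 396°

T₂/T₁ = e^{μβ} → β = ln(T₂/T₁)/μ.
β = ln(338/69)/0.23 = 1.589/0.23 = 6.908 rad.
In degrees: β = 6.908 × 180/π = 396°.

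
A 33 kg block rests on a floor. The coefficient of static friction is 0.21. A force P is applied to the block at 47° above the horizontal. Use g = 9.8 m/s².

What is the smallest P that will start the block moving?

N = m g − P sin α (the pull lifts the block).
At impending slip, P cos α = μ_s N = μ_s (m g − P sin α).
Solving: P (cos α + μ_s sin α) = μ_s m g → P = 0.21×323/(cos 47° + 0.21 sin 47°) = 67.9/0.8356 = 81.3 N.

P ≈ 81.3 N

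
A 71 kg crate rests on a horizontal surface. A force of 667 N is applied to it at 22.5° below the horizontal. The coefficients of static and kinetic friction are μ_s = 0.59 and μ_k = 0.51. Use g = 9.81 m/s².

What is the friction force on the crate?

f ≈ 485 N

The vertical component of P adds to the normal force: N = m g + P sin α = 696.5 + 255.2 = 951.8 N.
Horizontally, friction must balance P cos α = 616.2 N.
μ_s N = 0.59 × 951.8 = 561.5 N.
The required friction exceeds μ_s N, so the crate moves and f = μ_k N = 485 N.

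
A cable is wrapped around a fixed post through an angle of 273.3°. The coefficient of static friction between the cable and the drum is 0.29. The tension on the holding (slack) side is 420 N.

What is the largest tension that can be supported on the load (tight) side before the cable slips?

T_max ≈ 1670 N

At impending slip the capstan equation gives T₂/T₁ = e^{μβ} with β in radians.
β = 273.3° × π/180 = 4.77 rad.
e^{μβ} = e^{0.29×4.77} = 3.988.
T₂ = T₁ · e^{μβ} = 420 × 3.988 = 1670 N.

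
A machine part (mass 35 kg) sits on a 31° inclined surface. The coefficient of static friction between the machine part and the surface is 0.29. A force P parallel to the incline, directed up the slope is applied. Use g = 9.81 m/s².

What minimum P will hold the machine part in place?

The machine part tends to slide down (tan θ > μ_s), so at the point of impending slip friction acts up-slope at its limit: f = μ_s N.
P is parallel to the surface, so N = m g cos θ = 294 N.
Along the incline: P + μ_s N = m g sin θ, so P = 177 − 0.29×294 = 91.5 N.

P_min ≈ 91.5 N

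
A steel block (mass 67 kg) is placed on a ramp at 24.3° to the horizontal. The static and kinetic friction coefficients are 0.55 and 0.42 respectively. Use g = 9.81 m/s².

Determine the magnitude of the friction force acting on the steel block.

The normal reaction is N = m g cos θ = 599 N.
Along the slope the weight component is m g sin θ = 270.5 N; friction must supply exactly this, acting up-slope.
The static-friction ceiling is μ_s N = 0.55 × 599 = 329.5 N.
Since |270.5| ≤ 329.5 N, static friction is sufficient; f equals the required value, not μ_s N.

f ≈ 270 N (up the incline)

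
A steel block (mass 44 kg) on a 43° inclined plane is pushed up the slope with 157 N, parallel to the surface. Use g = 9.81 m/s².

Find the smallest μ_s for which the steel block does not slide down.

μ_s,min ≈ 0.435

N = m g cos θ = 315.7 N.
Friction must make up the shortfall along the incline: f = m g sin θ − P = 294.4 − 157 = 137.4 N.
At the threshold f = μ_s N, so μ_s,min = 137.4/315.7 = 0.435.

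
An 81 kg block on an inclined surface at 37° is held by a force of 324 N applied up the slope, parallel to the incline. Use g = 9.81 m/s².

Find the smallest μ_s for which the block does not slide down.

μ_s,min ≈ 0.243

N = m g cos θ = 634.6 N.
Friction must make up the shortfall along the incline: f = m g sin θ − P = 478.2 − 324 = 154.2 N.
At the threshold f = μ_s N, so μ_s,min = 154.2/634.6 = 0.243.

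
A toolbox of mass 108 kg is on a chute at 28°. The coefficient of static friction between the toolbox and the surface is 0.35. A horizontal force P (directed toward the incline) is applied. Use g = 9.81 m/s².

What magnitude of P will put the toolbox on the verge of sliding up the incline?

At impending motion up the slope, friction acts down-slope at its limit: f = μ_s N.
Perpendicular to the incline: N = m g cos θ + P sin θ.
Along the incline: P cos θ = m g sin θ + μ_s N = m g sin θ + μ_s (m g cos θ + P sin θ).
Solving, P (cos θ − μ_s sin θ) = m g (sin θ + μ_s cos θ), so P = 108×9.81×(sin 28° + 0.35 cos 28°)/(cos 28° − 0.35 sin 28°) = 1060×0.7785/0.7186 = 1150 N.

P ≈ 1150 N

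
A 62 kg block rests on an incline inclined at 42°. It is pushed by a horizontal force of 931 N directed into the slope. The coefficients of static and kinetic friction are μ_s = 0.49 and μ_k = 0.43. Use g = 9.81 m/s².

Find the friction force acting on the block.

Resolve perpendicular to the incline: N = m g cos θ + P sin θ = 62×9.81×cos 42° + 931×sin 42° = 1075 N.
Parallel to the incline: P cos θ − m g sin θ = 691.9 − 407 = 284.9 N; the friction needed to balance this is 284.9 N acting down the slope.
Maximum static friction: μ_s N = 0.49 × 1075 = 526.7 N.
Since 284.9 N is within the 526.7 N limit, the block stays put and friction is exactly 285 N.

f ≈ 285 N (down the incline)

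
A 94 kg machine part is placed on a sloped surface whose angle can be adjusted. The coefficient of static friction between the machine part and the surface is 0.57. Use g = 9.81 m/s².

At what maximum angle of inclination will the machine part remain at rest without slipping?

At the slip threshold, m g sin θ = μ_s · m g cos θ, so tan θ = μ_s.
θ_max = arctan(0.57) = 29.7°.

θ_max ≈ 29.7°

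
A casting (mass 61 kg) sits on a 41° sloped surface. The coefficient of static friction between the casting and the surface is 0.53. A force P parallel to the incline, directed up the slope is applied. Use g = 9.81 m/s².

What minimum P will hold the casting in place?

P_min ≈ 153 N

The casting tends to slide down (tan θ > μ_s), so at the point of impending slip friction acts up-slope at its limit: f = μ_s N.
P is parallel to the surface, so N = m g cos θ = 452 N.
Along the incline: P + μ_s N = m g sin θ, so P = 393 − 0.53×452 = 153 N.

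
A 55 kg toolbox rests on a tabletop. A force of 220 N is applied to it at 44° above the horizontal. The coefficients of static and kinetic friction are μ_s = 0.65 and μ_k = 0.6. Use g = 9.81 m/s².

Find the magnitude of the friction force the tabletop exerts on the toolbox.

f ≈ 158 N

Vertical equilibrium gives N = m g − P sin α = 386.7 N.
The horizontal driving force is P cos α = 158.3 N, so equilibrium needs friction f = 158.3 N.
μ_s N = 0.65 × 386.7 = 251.4 N.
158.3 ≤ 251.4 N → static; friction equals the required 158 N.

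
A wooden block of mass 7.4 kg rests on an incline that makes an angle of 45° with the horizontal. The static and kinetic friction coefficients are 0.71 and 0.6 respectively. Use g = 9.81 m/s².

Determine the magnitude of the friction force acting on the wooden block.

f ≈ 30.8 N (up the incline)

Normal force: N = m g cos θ = 7.4 × 9.81 × cos 45° = 51.33 N.
Along the slope the weight component is m g sin θ = 51.33 N; friction must supply exactly this, acting up-slope.
The static-friction ceiling is μ_s N = 0.71 × 51.33 = 36.45 N.
|51.33| exceeds 36.45 N, so the wooden block slips down-slope; friction is kinetic, f = μ_k N = 0.6×51.33 = 30.8 N.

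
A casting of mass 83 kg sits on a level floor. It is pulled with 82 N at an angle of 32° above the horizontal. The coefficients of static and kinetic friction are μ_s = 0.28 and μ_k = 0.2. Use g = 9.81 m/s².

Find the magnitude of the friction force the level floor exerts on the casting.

f ≈ 69.5 N

The vertical component of P reduces the normal force: N = m g − P sin α = 814.2 − 43.45 = 770.8 N.
For equilibrium, f = P cos α = 82×cos 32° = 69.54 N.
μ_s N = 0.28 × 770.8 = 215.8 N.
Since 69.54 N does not exceed the limit, the casting stays at rest and f = 69.5 N.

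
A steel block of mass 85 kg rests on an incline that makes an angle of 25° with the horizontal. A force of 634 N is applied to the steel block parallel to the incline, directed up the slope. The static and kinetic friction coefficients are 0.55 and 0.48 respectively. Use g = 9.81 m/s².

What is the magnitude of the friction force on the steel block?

Normal force: N = m g cos θ = 85 × 9.81 × cos 25° = 755.7 N.
For equilibrium along the incline the friction force must supply f = m g sin θ − P = 352.4 − 634 = -281.6 N (positive meaning up-slope).
Static friction can supply at most μ_s N = 415.6 N.
Since |-281.6| ≤ 415.6 N, no slip — friction simply equals what equilibrium demands.

f ≈ 282 N (down the incline)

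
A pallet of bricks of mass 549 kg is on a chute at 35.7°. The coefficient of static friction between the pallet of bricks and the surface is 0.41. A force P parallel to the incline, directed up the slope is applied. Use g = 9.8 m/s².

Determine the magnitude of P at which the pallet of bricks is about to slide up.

P ≈ 4930 N

At impending motion up the slope, friction acts down-slope at its limit: f = μ_s N.
P is parallel to the surface, so N = m g cos θ = 4370 N.
Along the incline: P = m g sin θ + μ_s N = 3140 + 0.41×4370 = 4930 N.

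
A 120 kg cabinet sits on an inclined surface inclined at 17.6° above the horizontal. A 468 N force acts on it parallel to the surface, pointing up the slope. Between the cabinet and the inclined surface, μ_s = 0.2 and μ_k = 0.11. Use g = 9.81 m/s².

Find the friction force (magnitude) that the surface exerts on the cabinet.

f ≈ 112 N (down the incline)

The normal reaction is N = m g cos θ = 1122 N.
The friction needed for equilibrium is m g sin θ − P = 355.9 − 468 = -112.1 N, measured positive up-slope.
The static-friction ceiling is μ_s N = 0.2 × 1122 = 224.4 N.
Since |-112.1| ≤ 224.4 N, no slip — friction simply equals what equilibrium demands.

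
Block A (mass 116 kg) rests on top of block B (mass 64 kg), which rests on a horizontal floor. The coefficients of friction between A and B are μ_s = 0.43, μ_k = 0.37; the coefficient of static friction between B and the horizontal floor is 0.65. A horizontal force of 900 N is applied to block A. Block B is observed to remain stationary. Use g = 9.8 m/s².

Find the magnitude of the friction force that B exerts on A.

f ≈ 421 N

Between the blocks, N₁ = m_A g = 1137 N.
So the A–B interface can sustain at most μ_s N₁ = 488.8 N of static friction.
P = 900 N exceeds that limit, so A slips over B and the interface friction becomes kinetic: f₁ = μ_k N₁ = 0.37×1137 = 421 N.
B experiences an equal 421 N forward from A (third law). B is in equilibrium, so the floor supplies f₂ = 421 N of static friction (limit μ_s(m_A+m_B)g = 1147 N, not exceeded).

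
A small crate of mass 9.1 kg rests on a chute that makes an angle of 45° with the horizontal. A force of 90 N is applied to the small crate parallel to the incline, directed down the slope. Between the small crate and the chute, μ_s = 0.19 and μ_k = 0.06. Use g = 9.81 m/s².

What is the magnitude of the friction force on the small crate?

Perpendicular to the surface, N = m g cos θ = 9.1·9.81·cos 45° = 63.12 N.
For equilibrium along the incline the friction force must supply f = m g sin θ + P = 63.12 + 90 = 153.1 N (positive meaning up-slope).
The static-friction ceiling is μ_s N = 0.19 × 63.12 = 11.99 N.
|153.1| exceeds 11.99 N, so the small crate slips down-slope; friction is kinetic, f = μ_k N = 0.06×63.12 = 3.79 N.

f ≈ 3.79 N (up the incline)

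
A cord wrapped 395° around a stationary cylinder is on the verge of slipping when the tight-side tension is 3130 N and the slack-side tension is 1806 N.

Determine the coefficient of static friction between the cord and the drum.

T₂/T₁ = e^{μβ} → μ = ln(T₂/T₁)/β.
β = 395° = 6.894 rad.
μ = ln(3130/1806)/6.894 = ln(1.733)/6.894 = 0.0798.

μ ≈ 0.0798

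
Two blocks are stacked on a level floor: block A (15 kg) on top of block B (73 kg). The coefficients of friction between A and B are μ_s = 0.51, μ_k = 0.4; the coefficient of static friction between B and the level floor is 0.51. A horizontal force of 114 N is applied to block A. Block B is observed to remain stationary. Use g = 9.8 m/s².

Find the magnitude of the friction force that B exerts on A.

f ≈ 58.8 N

The normal force B exerts on A is simply A's weight, N₁ = 147 N.
So the A–B interface can sustain at most μ_s N₁ = 74.97 N of static friction.
Since P = 114 N > 74.97 N, A slides on B; the A–B friction is kinetic: f₁ = μ_k N₁ = 0.4×147 = 58.8 N.
By Newton's third law B feels 58.8 N forward from A. With B stationary, the floor's static friction on B balances it: f₂ = 58.8 N (well within μ_s(m_A+m_B)g = 439.8 N).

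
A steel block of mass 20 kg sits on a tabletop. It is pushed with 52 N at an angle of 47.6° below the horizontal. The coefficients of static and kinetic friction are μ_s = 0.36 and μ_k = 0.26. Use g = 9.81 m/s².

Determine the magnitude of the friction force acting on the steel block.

f ≈ 35.1 N

Vertical equilibrium gives N = m g + P sin α = 234.6 N.
For equilibrium, f = P cos α = 52×cos 47.6° = 35.06 N.
The static-friction limit is μ_s N = 84.46 N.
Since 35.06 N does not exceed the limit, the steel block stays at rest and f = 35.1 N.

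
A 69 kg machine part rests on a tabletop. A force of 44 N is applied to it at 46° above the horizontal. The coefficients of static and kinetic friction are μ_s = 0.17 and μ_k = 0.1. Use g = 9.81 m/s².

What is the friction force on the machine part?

f ≈ 30.6 N

Vertical equilibrium gives N = m g − P sin α = 645.2 N.
Horizontally, friction must balance P cos α = 30.56 N.
μ_s N = 0.17 × 645.2 = 109.7 N.
Since 30.56 N does not exceed the limit, the machine part stays at rest and f = 30.6 N.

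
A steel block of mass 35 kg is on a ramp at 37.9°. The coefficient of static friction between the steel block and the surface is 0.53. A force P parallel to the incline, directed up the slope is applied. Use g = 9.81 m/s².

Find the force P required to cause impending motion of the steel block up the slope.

At impending motion up the slope, friction acts down-slope at its limit: f = μ_s N.
P is parallel to the surface, so N = m g cos θ = 271 N.
Along the incline: P = m g sin θ + μ_s N = 211 + 0.53×271 = 355 N.

P ≈ 355 N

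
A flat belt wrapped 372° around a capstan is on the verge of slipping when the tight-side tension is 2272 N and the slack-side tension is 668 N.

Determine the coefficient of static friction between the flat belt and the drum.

μ ≈ 0.189

T₂/T₁ = e^{μβ} → μ = ln(T₂/T₁)/β.
β = 372° = 6.493 rad.
μ = ln(2272/668)/6.493 = ln(3.401)/6.493 = 0.189.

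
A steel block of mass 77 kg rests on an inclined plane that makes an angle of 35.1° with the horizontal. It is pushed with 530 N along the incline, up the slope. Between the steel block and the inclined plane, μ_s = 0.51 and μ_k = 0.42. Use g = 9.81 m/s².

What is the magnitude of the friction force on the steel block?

f ≈ 95.7 N (down the incline)

Normal force: N = m g cos θ = 77 × 9.81 × cos 35.1° = 618 N.
Parallel to the incline, ΣF = 0 gives f = m g sin θ − P = 434.3 − 530 = -95.66 N (up-slope positive).
Maximum static friction available: μ_s N = 0.51 × 618 = 315.2 N.
Since |-95.66| ≤ 315.2 N, the steel block remains in static equilibrium and friction takes exactly the required value.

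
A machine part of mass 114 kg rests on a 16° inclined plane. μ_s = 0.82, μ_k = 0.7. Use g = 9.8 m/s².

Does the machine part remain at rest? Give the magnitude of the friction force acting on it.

N = m g cos θ = 1070 N.
Down-slope weight component: m g sin θ = 308 N.
μ_s N = 881 N.
308 ≤ 881 N, so it stays put; friction = 308 N.

f ≈ 308 N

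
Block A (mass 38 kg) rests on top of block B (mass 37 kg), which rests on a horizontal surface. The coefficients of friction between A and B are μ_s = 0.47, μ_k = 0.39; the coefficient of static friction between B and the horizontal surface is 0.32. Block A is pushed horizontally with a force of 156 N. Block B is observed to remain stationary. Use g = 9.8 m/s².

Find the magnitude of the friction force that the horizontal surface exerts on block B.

f ≈ 156 N

Between the blocks, N₁ = m_A g = 372.4 N.
So the A–B interface can sustain at most μ_s N₁ = 175 N of static friction.
P = 156 N is within that limit, so A and B move together (both at rest); the A–B friction is simply f₁ = P = 156 N.
By Newton's third law B feels 156 N forward from A. With B stationary, the floor's static friction on B balances it: f₂ = 156 N (well within μ_s(m_A+m_B)g = 235.2 N).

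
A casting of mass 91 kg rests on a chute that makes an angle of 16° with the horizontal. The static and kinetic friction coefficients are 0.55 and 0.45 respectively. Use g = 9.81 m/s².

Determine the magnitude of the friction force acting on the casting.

f ≈ 246 N (up the incline)

Perpendicular to the surface, N = m g cos θ = 91·9.81·cos 16° = 858.1 N.
For equilibrium along the incline, friction must balance the weight component: f = m g sin θ = 246.1 N up the slope.
The static-friction ceiling is μ_s N = 0.55 × 858.1 = 472 N.
Since |246.1| ≤ 472 N, the casting remains in static equilibrium and friction takes exactly the required value.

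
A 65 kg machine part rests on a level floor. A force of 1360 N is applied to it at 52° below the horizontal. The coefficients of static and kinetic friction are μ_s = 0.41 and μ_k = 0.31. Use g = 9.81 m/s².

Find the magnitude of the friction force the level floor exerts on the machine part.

f ≈ 530 N

The vertical component of P adds to the normal force: N = m g + P sin α = 637.6 + 1072 = 1709 N.
The horizontal driving force is P cos α = 837.3 N, so equilibrium needs friction f = 837.3 N.
The static-friction limit is μ_s N = 700.8 N.
The required friction exceeds μ_s N, so the machine part moves and f = μ_k N = 530 N.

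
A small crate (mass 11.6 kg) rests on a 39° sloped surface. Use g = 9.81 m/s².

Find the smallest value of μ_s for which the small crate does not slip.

μ_s,min ≈ 0.81

At the slip threshold m g sin θ = μ_s m g cos θ, so μ_s,min = tan θ.
μ_s,min = tan 39° = 0.81.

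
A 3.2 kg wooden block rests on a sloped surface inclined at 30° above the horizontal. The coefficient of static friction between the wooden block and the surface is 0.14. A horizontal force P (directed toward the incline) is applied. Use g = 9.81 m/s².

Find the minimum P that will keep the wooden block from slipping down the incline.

P_min ≈ 12.7 N

The wooden block tends to slide down (tan θ > μ_s), so at the point of impending slip friction acts up-slope at its limit: f = μ_s N.
Perpendicular to the incline: N = m g cos θ + P sin θ.
Along the incline: P cos θ + μ_s N = m g sin θ, i.e. P cos θ + μ_s (m g cos θ + P sin θ) = m g sin θ.
Solving, P (cos θ + μ_s sin θ) = m g (sin θ − μ_s cos θ), so P = 31.4×0.3788/0.936 = 12.7 N.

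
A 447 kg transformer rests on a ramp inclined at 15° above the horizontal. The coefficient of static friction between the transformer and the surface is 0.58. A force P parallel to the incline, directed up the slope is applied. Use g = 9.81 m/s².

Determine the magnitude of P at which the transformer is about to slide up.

At impending motion up the slope, friction acts down-slope at its limit: f = μ_s N.
P is parallel to the surface, so N = m g cos θ = 4240 N.
Along the incline: P = m g sin θ + μ_s N = 1130 + 0.58×4240 = 3590 N.

P ≈ 3590 N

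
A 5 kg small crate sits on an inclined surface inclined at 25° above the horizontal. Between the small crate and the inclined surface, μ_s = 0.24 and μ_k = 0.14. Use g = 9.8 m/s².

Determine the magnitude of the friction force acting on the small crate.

Normal force: N = m g cos θ = 5 × 9.8 × cos 25° = 44.41 N.
Along the slope the weight component is m g sin θ = 20.71 N; friction must supply exactly this, acting up-slope.
The static-friction ceiling is μ_s N = 0.24 × 44.41 = 10.66 N.
|20.71| exceeds 10.66 N, so the small crate slips down-slope; friction is kinetic, f = μ_k N = 0.14×44.41 = 6.22 N.

f ≈ 6.22 N (up the incline)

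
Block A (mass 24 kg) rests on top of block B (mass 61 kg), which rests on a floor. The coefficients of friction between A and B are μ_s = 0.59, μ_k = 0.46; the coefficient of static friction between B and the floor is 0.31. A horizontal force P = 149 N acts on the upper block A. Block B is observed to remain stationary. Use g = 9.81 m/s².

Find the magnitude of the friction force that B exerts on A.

f ≈ 108 N

The normal force B exerts on A is simply A's weight, N₁ = 235.4 N.
Maximum static friction on A from B: μ_s N₁ = 0.59×235.4 = 138.9 N.
P = 149 N exceeds that limit, so A slips over B and the interface friction becomes kinetic: f₁ = μ_k N₁ = 0.46×235.4 = 108 N.
B experiences an equal 108 N forward from A (third law). B is in equilibrium, so the floor supplies f₂ = 108 N of static friction (limit μ_s(m_A+m_B)g = 258.5 N, not exceeded).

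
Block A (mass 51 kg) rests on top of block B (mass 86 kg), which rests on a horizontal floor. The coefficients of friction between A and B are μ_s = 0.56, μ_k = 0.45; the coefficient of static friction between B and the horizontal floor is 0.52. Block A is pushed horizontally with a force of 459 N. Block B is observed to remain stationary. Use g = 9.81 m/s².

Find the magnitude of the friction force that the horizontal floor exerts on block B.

Between the blocks, N₁ = m_A g = 500.3 N.
Maximum static friction on A from B: μ_s N₁ = 0.56×500.3 = 280.2 N.
P = 459 N exceeds that limit, so A slips over B and the interface friction becomes kinetic: f₁ = μ_k N₁ = 0.45×500.3 = 225 N.
By Newton's third law B feels 225 N forward from A. With B stationary, the floor's static friction on B balances it: f₂ = 225 N (well within μ_s(m_A+m_B)g = 698.9 N).

f ≈ 225 N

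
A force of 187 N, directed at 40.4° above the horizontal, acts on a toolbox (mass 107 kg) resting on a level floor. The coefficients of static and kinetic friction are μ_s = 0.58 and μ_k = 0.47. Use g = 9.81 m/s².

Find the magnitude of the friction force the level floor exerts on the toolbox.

Vertical equilibrium gives N = m g − P sin α = 928.5 N.
Horizontally, friction must balance P cos α = 142.4 N.
μ_s N = 0.58 × 928.5 = 538.5 N.
Since 142.4 N does not exceed the limit, the toolbox stays at rest and f = 142 N.

f ≈ 142 N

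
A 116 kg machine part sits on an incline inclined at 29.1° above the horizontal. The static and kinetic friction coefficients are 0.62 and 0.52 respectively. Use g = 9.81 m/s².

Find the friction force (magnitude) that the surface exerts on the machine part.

f ≈ 553 N (up the incline)

Perpendicular to the surface, N = m g cos θ = 116·9.81·cos 29.1° = 994.3 N.
For equilibrium along the incline, friction must balance the weight component: f = m g sin θ = 553.4 N up the slope.
Maximum static friction available: μ_s N = 0.62 × 994.3 = 616.5 N.
Since |553.4| ≤ 616.5 N, static friction is sufficient; f equals the required value, not μ_s N.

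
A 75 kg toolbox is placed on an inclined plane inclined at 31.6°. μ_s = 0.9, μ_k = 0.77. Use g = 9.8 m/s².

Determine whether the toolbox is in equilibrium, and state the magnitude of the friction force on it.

f ≈ 385 N

N = m g cos θ = 626 N.
Down-slope weight component: m g sin θ = 385 N.
μ_s N = 563 N.
385 ≤ 563 N, so it stays put; friction = 385 N.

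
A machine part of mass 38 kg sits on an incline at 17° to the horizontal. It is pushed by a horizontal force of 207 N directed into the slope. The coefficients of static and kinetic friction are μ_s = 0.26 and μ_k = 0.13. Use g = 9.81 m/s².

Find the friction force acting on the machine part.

f ≈ 89 N (down the incline)

Normal direction: N = m g cos θ + P sin θ = 417 N.
Parallel to the incline: P cos θ − m g sin θ = 198 − 109 = 88.96 N; the friction needed to balance this is 88.96 N acting down the slope.
Maximum static friction: μ_s N = 0.26 × 417 = 108.4 N.
|f_req| = 88.96 ≤ 108.4 N → the machine part is in equilibrium; friction equals the required value.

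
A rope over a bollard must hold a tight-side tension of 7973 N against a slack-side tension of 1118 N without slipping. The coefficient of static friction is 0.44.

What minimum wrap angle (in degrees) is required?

β_min ≈ 256°

T₂/T₁ = e^{μβ} → β = ln(T₂/T₁)/μ.
β = ln(7973/1118)/0.44 = 1.965/0.44 = 4.465 rad.
In degrees: β = 4.465 × 180/π = 256°.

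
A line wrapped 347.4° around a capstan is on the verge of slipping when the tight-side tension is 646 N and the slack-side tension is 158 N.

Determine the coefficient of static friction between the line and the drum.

μ ≈ 0.232

T₂/T₁ = e^{μβ} → μ = ln(T₂/T₁)/β.
β = 347.4° = 6.063 rad.
μ = ln(646/158)/6.063 = ln(4.089)/6.063 = 0.232.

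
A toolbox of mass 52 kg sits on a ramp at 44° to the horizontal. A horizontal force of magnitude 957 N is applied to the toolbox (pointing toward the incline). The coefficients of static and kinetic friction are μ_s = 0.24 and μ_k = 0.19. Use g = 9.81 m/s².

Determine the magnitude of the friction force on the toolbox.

f ≈ 196 N (down the incline)

Resolve perpendicular to the incline: N = m g cos θ + P sin θ = 52×9.81×cos 44° + 957×sin 44° = 1032 N.
Parallel to the incline: P cos θ − m g sin θ = 688.4 − 354.4 = 334 N; the friction needed to balance this is 334 N acting down the slope.
The limit of static friction is μ_s N = 247.6 N.
The required 334 N exceeds the static limit, so the toolbox slides up-slope and f = μ_k N = 0.19×1032 = 196 N.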